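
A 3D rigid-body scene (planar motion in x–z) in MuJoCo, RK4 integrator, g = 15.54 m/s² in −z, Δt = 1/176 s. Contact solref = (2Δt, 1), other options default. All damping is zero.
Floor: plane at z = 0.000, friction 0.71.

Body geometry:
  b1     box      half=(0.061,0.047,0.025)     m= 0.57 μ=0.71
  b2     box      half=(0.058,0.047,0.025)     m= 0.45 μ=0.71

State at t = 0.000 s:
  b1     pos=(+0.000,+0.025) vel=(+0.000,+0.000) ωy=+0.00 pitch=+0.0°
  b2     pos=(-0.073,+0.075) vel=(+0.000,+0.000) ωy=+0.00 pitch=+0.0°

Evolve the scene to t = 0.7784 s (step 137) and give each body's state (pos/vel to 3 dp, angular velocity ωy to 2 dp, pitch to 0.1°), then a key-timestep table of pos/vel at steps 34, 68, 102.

State at t = 0.7784 s:
  b1     pos=(+0.000,+0.025) vel=(+0.000,+0.000) ωy=+0.00 pitch=+0.0°
  b2     pos=(-0.087,+0.059) vel=(+0.000,+0.000) ωy=+0.02 pitch=-45.7°

Key-timestep trajectory:
   step    t(s)  b1.x    b1.z    b1.vx   b1.vz   b2.x    b2.z    b2.vx   b2.vz 
     34  0.1932   +0.000  +0.025  +0.000  +0.000   -0.096  +0.062  -0.030  +0.010
     68  0.3864   +0.000  +0.025  +0.001  +0.000   -0.087  +0.059  +0.000  +0.001
    102  0.5795   +0.000  +0.025  +0.000  +0.000   -0.087  +0.059  +0.000  +0.000


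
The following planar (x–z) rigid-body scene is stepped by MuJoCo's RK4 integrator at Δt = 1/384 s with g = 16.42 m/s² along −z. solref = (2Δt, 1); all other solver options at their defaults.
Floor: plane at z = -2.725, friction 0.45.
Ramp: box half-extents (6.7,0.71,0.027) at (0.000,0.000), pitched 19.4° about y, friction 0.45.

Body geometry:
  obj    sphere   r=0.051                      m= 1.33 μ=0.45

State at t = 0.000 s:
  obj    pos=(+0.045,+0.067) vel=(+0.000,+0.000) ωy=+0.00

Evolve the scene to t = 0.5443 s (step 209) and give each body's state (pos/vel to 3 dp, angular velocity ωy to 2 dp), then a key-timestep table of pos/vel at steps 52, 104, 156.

State at t = 0.5443 s:
  obj    pos=(+0.589,-0.125) vel=(+2.000,-0.704) ωy=+41.57

Key-timestep trajectory:
   step    t(s)  obj.x    obj.z    obj.vx   obj.vz 
     52  0.1354   +0.079  +0.055  +0.498  -0.175
    104  0.2708   +0.180  +0.019  +0.995  -0.350
    156  0.4062   +0.348  -0.040  +1.493  -0.526


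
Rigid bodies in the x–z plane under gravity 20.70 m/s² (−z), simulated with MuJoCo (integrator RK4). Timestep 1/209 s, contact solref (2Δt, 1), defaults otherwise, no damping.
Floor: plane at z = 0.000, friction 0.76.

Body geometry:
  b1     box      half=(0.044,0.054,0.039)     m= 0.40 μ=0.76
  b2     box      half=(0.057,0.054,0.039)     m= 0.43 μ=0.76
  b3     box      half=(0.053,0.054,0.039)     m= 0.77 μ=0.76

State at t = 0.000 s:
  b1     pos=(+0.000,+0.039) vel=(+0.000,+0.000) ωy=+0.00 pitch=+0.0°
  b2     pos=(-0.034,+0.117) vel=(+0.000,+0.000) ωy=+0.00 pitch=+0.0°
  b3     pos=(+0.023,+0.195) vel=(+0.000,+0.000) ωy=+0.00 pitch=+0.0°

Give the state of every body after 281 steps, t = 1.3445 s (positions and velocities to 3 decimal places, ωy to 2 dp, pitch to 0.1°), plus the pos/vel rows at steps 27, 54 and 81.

State at t = 1.3445 s:
  b1     pos=(+0.000,+0.039) vel=(+0.000,+0.000) ωy=+0.00 pitch=+0.0°
  b2     pos=(-0.035,+0.117) vel=(+0.000,+0.000) ωy=+0.00 pitch=-0.1°
  b3     pos=(+0.141,+0.039) vel=(+0.000,+0.000) ωy=+0.00 pitch=+180.0°

Key-timestep trajectory:
   step    t(s)  b1.x    b1.z    b1.vx   b1.vz   b2.x    b2.z    b2.vx   b2.vz   b3.x    b3.z    b3.vx   b3.vz 
     27  0.1292   +0.000  +0.039  +0.000  +0.000   -0.034  +0.117  -0.001  +0.000   +0.025  +0.195  +0.035  -0.002
     54  0.2584   +0.000  +0.039  -0.001  +0.000   -0.034  +0.117  -0.004  +0.000   +0.040  +0.191  +0.261  -0.125
     81  0.3876   +0.000  +0.039  +0.000  +0.002   -0.035  +0.117  -0.001  +0.002   +0.104  +0.099  +0.906  -1.126


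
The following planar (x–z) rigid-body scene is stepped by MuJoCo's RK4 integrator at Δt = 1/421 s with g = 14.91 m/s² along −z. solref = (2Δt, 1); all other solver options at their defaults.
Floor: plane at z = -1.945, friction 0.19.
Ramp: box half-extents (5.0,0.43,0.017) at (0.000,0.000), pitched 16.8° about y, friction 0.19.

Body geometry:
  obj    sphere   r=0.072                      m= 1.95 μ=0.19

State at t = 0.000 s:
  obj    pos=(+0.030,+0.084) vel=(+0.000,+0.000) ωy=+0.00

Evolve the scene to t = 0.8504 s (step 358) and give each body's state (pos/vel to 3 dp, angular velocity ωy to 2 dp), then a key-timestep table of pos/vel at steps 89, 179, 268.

State at t = 0.8504 s:
  obj    pos=(+1.095,-0.238) vel=(+2.506,-0.757) ωy=+36.35

Key-timestep trajectory:
   step    t(s)  obj.x    obj.z    obj.vx   obj.vz 
     89  0.2114   +0.096  +0.064  +0.623  -0.188
    179  0.4252   +0.296  +0.003  +1.253  -0.378
    268  0.6366   +0.627  -0.096  +1.876  -0.566


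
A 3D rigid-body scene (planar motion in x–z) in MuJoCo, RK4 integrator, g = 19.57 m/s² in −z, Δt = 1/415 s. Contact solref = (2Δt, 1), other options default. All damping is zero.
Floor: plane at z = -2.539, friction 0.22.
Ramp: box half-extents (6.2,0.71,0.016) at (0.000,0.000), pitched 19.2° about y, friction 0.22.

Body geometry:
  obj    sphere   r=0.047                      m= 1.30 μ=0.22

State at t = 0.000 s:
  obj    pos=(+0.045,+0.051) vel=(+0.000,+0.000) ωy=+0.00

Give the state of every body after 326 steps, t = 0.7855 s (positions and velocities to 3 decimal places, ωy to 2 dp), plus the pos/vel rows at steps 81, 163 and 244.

State at t = 0.7855 s:
  obj    pos=(+1.385,-0.415) vel=(+3.410,-1.188) ωy=+76.83

Key-timestep trajectory:
   step    t(s)  obj.x    obj.z    obj.vx   obj.vz 
     81  0.1952   +0.128  +0.022  +0.847  -0.295
    163  0.3928   +0.380  -0.066  +1.705  -0.594
    244  0.5880   +0.795  -0.210  +2.553  -0.889


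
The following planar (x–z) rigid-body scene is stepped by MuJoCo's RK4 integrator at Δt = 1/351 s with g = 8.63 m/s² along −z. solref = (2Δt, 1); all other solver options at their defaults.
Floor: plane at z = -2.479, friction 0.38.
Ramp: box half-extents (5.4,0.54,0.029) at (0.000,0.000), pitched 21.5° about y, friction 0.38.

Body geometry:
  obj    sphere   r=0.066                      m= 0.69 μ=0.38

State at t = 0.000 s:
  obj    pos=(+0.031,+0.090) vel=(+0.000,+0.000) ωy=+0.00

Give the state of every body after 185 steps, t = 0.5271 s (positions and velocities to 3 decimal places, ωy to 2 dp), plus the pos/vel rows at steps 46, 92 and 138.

State at t = 0.5271 s:
  obj    pos=(+0.323,-0.025) vel=(+1.108,-0.436) ωy=+18.04

Key-timestep trajectory:
   step    t(s)  obj.x    obj.z    obj.vx   obj.vz 
     46  0.1311   +0.049  +0.083  +0.276  -0.109
     92  0.2621   +0.103  +0.061  +0.551  -0.217
    138  0.3932   +0.193  +0.026  +0.826  -0.326


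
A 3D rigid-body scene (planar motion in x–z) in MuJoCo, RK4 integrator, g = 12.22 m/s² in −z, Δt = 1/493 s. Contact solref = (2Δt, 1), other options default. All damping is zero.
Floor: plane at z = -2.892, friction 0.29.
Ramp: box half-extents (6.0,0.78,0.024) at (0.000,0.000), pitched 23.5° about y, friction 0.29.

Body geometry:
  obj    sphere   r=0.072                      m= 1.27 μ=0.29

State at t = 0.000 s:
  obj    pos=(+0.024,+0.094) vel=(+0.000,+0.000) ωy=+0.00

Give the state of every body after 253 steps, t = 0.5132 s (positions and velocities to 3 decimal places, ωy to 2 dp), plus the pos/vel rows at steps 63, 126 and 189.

State at t = 0.5132 s:
  obj    pos=(+0.444,-0.089) vel=(+1.638,-0.712) ωy=+24.80

Key-timestep trajectory:
   step    t(s)  obj.x    obj.z    obj.vx   obj.vz 
     63  0.1278   +0.050  +0.083  +0.408  -0.177
    126  0.2556   +0.128  +0.049  +0.816  -0.355
    189  0.3834   +0.259  -0.008  +1.224  -0.532


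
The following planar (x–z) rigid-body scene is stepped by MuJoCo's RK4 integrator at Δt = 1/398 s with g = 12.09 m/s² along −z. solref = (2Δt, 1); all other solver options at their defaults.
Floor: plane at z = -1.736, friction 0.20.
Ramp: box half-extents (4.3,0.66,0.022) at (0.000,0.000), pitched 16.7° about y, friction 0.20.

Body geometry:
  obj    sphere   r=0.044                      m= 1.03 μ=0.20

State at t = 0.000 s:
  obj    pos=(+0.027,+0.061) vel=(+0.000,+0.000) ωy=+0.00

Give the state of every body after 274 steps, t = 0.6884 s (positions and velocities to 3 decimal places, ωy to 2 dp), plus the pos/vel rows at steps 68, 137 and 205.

State at t = 0.6884 s:
  obj    pos=(+0.590,-0.108) vel=(+1.636,-0.491) ωy=+38.82

Key-timestep trajectory:
   step    t(s)  obj.x    obj.z    obj.vx   obj.vz 
     68  0.1709   +0.062  +0.050  +0.406  -0.122
    137  0.3442   +0.168  +0.019  +0.818  -0.245
    205  0.5151   +0.342  -0.034  +1.224  -0.367


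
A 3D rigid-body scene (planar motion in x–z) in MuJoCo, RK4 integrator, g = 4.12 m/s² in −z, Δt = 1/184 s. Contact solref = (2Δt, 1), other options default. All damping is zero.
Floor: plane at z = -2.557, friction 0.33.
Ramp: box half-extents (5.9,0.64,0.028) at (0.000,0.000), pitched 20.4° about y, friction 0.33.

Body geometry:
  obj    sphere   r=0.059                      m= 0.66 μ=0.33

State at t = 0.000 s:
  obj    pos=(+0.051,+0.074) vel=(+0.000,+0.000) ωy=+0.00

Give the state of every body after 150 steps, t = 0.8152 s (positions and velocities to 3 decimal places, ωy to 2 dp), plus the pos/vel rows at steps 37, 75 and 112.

State at t = 0.8152 s:
  obj    pos=(+0.371,-0.045) vel=(+0.784,-0.292) ωy=+14.17

Key-timestep trajectory:
   step    t(s)  obj.x    obj.z    obj.vx   obj.vz 
     37  0.2011   +0.070  +0.067  +0.193  -0.072
     75  0.4076   +0.131  +0.044  +0.392  -0.146
    112  0.6087   +0.229  +0.008  +0.585  -0.218


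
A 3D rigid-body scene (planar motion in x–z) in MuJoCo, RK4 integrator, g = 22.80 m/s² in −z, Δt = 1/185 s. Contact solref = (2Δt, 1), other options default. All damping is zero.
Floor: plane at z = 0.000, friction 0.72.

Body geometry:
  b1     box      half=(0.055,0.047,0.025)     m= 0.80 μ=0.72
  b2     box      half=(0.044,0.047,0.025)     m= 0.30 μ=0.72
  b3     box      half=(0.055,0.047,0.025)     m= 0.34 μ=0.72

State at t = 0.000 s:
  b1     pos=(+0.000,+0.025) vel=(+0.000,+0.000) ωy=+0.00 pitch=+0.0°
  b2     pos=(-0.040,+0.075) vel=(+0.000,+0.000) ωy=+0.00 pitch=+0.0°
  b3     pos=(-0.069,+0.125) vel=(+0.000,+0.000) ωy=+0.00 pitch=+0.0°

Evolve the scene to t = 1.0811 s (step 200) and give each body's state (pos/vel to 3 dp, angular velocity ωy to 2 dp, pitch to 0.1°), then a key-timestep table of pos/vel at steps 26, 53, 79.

State at t = 1.0811 s:
  b1     pos=(+0.000,+0.025) vel=(+0.000,+0.000) ωy=+0.00 pitch=+0.0°
  b2     pos=(-0.087,+0.044) vel=(+0.000,+0.000) ωy=+0.00 pitch=-90.0°
  b3     pos=(-0.244,+0.025) vel=(+0.000,+0.000) ωy=+0.00 pitch=+180.0°

Key-timestep trajectory:
   step    t(s)  b1.x    b1.z    b1.vx   b1.vz   b2.x    b2.z    b2.vx   b2.vz   b3.x    b3.z    b3.vx   b3.vz 
     26  0.1405   +0.000  +0.025  +0.000  +0.000   -0.043  +0.077  -0.062  +0.027   -0.079  +0.122  -0.167  -0.054
     53  0.2865   +0.000  +0.025  +0.000  +0.000   -0.077  +0.065  -0.431  -0.689   -0.141  +0.056  -0.641  -0.121
     79  0.4270   +0.000  +0.025  +0.000  +0.000   -0.087  +0.044  +0.000  +0.000   -0.216  +0.052  -0.603  -0.354


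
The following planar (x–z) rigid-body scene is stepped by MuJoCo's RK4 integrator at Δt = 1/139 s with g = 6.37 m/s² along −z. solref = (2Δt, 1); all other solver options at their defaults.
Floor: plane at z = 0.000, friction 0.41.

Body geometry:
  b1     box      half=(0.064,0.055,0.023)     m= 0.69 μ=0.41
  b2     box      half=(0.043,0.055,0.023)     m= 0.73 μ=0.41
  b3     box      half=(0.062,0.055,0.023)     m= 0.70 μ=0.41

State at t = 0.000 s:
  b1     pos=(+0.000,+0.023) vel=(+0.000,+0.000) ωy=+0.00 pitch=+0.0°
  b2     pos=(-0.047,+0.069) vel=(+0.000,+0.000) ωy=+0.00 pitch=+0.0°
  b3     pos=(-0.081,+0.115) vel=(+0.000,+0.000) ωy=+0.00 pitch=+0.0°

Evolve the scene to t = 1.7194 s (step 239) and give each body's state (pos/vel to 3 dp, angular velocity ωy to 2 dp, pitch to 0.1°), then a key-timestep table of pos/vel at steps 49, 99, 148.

State at t = 1.7194 s:
  b1     pos=(+0.000,+0.023) vel=(+0.000,+0.000) ωy=+0.00 pitch=+0.0°
  b2     pos=(-0.100,+0.043) vel=(+0.000,+0.000) ωy=+0.00 pitch=-90.0°
  b3     pos=(-0.263,+0.023) vel=(+0.000,+0.000) ωy=+0.00 pitch=+180.0°

Key-timestep trajectory:
   step    t(s)  b1.x    b1.z    b1.vx   b1.vz   b2.x    b2.z    b2.vx   b2.vz   b3.x    b3.z    b3.vx   b3.vz 
     49  0.3525   +0.000  +0.023  +0.000  +0.000   -0.048  +0.069  -0.005  +0.003   -0.083  +0.114  -0.014  -0.004
     99  0.7122   +0.000  +0.023  +0.001  +0.000   -0.061  +0.074  -0.127  +0.015   -0.114  +0.097  -0.232  -0.212
    148  1.0647   +0.000  +0.023  +0.000  +0.000   -0.106  +0.046  +0.087  -0.035   -0.196  +0.066  -0.201  +0.007


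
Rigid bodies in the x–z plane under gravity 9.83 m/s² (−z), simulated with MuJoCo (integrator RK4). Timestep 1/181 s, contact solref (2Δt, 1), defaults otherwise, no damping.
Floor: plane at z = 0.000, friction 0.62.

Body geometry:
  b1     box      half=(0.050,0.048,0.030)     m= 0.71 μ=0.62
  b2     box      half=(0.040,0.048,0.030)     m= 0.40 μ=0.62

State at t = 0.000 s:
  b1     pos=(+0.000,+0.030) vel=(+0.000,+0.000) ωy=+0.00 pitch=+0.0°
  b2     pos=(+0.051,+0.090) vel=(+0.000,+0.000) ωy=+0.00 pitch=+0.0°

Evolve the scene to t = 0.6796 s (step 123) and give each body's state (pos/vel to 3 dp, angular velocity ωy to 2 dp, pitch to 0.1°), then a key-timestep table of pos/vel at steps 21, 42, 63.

State at t = 0.6796 s:
  b1     pos=(+0.000,+0.030) vel=(+0.000,+0.000) ωy=+0.00 pitch=+0.0°
  b2     pos=(+0.089,+0.040) vel=(+0.000,+0.000) ωy=+0.00 pitch=+90.0°

Key-timestep trajectory:
   step    t(s)  b1.x    b1.z    b1.vx   b1.vz   b2.x    b2.z    b2.vx   b2.vz 
     21  0.1160   +0.000  +0.030  +0.000  +0.000   +0.052  +0.090  +0.029  -0.002
     42  0.2320   +0.000  +0.030  +0.000  +0.000   +0.060  +0.088  +0.129  -0.044
     63  0.3481   +0.000  +0.030  +0.000  +0.000   +0.084  +0.058  +0.235  -0.686


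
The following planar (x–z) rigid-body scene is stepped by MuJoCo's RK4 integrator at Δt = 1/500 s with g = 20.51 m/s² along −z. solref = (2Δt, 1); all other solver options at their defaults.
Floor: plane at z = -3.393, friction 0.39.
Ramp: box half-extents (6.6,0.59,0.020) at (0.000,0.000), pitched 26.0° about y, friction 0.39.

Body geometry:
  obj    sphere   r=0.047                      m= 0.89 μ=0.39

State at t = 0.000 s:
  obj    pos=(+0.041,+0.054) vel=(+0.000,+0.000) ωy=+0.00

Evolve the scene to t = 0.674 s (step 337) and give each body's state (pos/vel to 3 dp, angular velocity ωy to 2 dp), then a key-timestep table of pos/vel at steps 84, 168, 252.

State at t = 0.674 s:
  obj    pos=(+1.352,-0.585) vel=(+3.890,-1.898) ωy=+92.09

Key-timestep trajectory:
   step    t(s)  obj.x    obj.z    obj.vx   obj.vz 
     84  0.1680   +0.123  +0.015  +0.970  -0.473
    168  0.3360   +0.367  -0.104  +1.940  -0.946
    252  0.5040   +0.774  -0.303  +2.909  -1.419


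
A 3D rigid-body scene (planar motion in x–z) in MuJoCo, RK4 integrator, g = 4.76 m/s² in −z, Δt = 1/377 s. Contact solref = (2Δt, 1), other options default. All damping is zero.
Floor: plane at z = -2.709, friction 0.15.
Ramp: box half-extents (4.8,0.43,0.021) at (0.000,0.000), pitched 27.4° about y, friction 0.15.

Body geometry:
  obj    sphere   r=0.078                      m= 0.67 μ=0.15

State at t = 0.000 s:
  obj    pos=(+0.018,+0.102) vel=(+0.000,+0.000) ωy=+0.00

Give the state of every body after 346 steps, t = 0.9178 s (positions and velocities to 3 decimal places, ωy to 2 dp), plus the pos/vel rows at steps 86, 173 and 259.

State at t = 0.9178 s:
  obj    pos=(+0.603,-0.201) vel=(+1.275,-0.661) ωy=+18.41

Key-timestep trajectory:
   step    t(s)  obj.x    obj.z    obj.vx   obj.vz 
     86  0.2281   +0.054  +0.083  +0.317  -0.164
    173  0.4589   +0.164  +0.026  +0.638  -0.330
    259  0.6870   +0.346  -0.068  +0.954  -0.495


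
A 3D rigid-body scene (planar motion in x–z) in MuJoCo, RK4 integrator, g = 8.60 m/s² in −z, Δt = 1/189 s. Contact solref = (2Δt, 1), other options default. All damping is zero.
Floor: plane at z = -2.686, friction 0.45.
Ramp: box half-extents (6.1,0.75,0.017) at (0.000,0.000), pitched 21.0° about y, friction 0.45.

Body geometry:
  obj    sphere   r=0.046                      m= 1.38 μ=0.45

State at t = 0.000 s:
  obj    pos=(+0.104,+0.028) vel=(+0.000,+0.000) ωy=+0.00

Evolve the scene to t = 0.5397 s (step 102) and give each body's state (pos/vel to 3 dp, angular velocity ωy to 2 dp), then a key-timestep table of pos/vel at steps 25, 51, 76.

State at t = 0.5397 s:
  obj    pos=(+0.403,-0.087) vel=(+1.109,-0.426) ωy=+25.82

Key-timestep trajectory:
   step    t(s)  obj.x    obj.z    obj.vx   obj.vz 
     25  0.1323   +0.122  +0.021  +0.272  -0.104
     51  0.2698   +0.179  -0.001  +0.555  -0.213
     76  0.4021   +0.270  -0.036  +0.826  -0.317


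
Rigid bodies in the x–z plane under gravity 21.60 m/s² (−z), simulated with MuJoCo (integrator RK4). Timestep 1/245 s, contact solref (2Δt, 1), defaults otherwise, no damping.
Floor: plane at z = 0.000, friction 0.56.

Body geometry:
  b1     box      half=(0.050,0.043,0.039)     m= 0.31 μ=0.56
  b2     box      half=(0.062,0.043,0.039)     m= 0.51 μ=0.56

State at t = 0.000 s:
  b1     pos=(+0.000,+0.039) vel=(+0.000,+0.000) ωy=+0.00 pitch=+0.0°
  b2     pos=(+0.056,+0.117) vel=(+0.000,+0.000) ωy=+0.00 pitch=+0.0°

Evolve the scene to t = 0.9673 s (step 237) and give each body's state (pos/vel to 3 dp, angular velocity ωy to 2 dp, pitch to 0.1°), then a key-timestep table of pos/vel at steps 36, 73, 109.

State at t = 0.9673 s:
  b1     pos=(+0.000,+0.039) vel=(+0.000,+0.000) ωy=+0.00 pitch=+0.0°
  b2     pos=(+0.216,+0.039) vel=(+0.000,+0.000) ωy=+0.00 pitch=+180.0°

Key-timestep trajectory:
   step    t(s)  b1.x    b1.z    b1.vx   b1.vz   b2.x    b2.z    b2.vx   b2.vz 
     36  0.1469   +0.000  +0.039  -0.001  +0.000   +0.078  +0.106  +0.347  -0.355
     73  0.2980   +0.000  +0.039  +0.000  +0.000   +0.142  +0.072  +0.224  +0.039
    109  0.4449   +0.000  +0.039  +0.000  +0.000   +0.174  +0.070  +0.352  -0.136


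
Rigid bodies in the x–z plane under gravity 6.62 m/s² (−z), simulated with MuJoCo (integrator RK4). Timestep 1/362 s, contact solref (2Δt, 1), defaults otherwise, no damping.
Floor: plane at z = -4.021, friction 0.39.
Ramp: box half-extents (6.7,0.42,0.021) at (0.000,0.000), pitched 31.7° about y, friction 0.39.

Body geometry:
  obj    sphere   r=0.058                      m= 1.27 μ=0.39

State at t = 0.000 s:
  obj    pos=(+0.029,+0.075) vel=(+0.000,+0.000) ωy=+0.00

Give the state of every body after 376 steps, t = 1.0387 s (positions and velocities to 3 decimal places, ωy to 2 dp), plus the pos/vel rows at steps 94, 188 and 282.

State at t = 1.0387 s:
  obj    pos=(+1.169,-0.629) vel=(+2.196,-1.356) ωy=+44.49

Key-timestep trajectory:
   step    t(s)  obj.x    obj.z    obj.vx   obj.vz 
     94  0.2597   +0.100  +0.031  +0.549  -0.339
    188  0.5193   +0.314  -0.101  +1.098  -0.678
    282  0.7790   +0.670  -0.321  +1.647  -1.017


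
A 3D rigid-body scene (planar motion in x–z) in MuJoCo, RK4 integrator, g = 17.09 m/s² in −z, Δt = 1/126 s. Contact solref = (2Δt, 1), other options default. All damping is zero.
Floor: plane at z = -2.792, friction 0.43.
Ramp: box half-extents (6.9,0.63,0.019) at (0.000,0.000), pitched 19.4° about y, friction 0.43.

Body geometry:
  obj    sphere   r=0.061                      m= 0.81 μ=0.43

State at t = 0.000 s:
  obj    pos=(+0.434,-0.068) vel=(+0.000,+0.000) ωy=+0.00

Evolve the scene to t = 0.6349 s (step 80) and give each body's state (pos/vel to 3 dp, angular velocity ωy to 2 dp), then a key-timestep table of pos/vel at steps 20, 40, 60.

State at t = 0.6349 s:
  obj    pos=(+1.205,-0.340) vel=(+2.428,-0.855) ωy=+42.19

Key-timestep trajectory:
   step    t(s)  obj.x    obj.z    obj.vx   obj.vz 
     20  0.1587   +0.482  -0.085  +0.607  -0.214
     40  0.3175   +0.627  -0.136  +1.214  -0.428
     60  0.4762   +0.868  -0.221  +1.821  -0.641


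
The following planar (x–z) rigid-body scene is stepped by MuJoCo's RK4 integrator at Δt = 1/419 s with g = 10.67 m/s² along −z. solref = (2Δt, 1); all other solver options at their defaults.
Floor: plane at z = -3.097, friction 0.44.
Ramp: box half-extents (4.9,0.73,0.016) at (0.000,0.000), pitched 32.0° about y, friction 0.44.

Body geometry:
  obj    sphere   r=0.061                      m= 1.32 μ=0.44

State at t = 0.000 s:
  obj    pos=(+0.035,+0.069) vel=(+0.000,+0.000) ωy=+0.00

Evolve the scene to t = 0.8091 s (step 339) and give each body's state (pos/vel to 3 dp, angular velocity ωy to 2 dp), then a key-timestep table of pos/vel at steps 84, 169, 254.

State at t = 0.8091 s:
  obj    pos=(+1.156,-0.632) vel=(+2.771,-1.732) ωy=+53.56

Key-timestep trajectory:
   step    t(s)  obj.x    obj.z    obj.vx   obj.vz 
     84  0.2005   +0.104  +0.026  +0.687  -0.429
    169  0.4033   +0.314  -0.105  +1.382  -0.863
    254  0.6062   +0.664  -0.324  +2.076  -1.297


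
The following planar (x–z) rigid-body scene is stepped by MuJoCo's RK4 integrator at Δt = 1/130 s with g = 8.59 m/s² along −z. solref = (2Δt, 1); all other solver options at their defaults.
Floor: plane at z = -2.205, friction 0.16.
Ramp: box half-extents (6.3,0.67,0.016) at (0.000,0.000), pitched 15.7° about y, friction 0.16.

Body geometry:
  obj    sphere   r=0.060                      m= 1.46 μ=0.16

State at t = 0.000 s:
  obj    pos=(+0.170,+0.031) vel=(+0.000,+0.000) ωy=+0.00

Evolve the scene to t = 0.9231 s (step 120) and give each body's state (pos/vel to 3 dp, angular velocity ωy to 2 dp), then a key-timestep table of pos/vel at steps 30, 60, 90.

State at t = 0.9231 s:
  obj    pos=(+0.851,-0.160) vel=(+1.476,-0.415) ωy=+25.54

Key-timestep trajectory:
   step    t(s)  obj.x    obj.z    obj.vx   obj.vz 
     30  0.2308   +0.213  +0.019  +0.369  -0.104
     60  0.4615   +0.340  -0.017  +0.738  -0.207
     90  0.6923   +0.553  -0.077  +1.107  -0.311


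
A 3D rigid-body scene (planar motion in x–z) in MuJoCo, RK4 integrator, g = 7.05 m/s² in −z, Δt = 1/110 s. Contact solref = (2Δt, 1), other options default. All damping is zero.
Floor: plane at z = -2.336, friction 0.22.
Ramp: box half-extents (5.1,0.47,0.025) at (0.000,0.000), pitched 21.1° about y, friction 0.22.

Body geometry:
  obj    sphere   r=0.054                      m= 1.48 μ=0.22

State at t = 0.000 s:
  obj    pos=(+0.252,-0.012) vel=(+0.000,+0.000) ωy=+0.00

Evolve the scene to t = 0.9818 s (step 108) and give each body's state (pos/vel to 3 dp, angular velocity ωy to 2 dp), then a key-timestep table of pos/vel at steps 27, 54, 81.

State at t = 0.9818 s:
  obj    pos=(+1.067,-0.327) vel=(+1.661,-0.641) ωy=+32.95

Key-timestep trajectory:
   step    t(s)  obj.x    obj.z    obj.vx   obj.vz 
     27  0.2455   +0.303  -0.032  +0.415  -0.160
     54  0.4909   +0.456  -0.091  +0.830  -0.320
     81  0.7364   +0.711  -0.189  +1.245  -0.481


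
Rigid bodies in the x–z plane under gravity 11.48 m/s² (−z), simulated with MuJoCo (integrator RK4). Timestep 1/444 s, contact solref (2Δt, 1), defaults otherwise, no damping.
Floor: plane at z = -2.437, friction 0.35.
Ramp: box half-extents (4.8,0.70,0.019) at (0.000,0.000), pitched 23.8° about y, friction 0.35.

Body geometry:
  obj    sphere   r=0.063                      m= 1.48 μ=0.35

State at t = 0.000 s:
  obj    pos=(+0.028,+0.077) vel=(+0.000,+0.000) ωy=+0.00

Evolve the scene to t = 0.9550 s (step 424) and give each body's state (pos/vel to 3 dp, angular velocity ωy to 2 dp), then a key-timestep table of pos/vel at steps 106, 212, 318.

State at t = 0.9550 s:
  obj    pos=(+1.409,-0.532) vel=(+2.891,-1.275) ωy=+50.15

Key-timestep trajectory:
   step    t(s)  obj.x    obj.z    obj.vx   obj.vz 
    106  0.2387   +0.114  +0.039  +0.723  -0.319
    212  0.4775   +0.373  -0.075  +1.446  -0.638
    318  0.7162   +0.805  -0.265  +2.169  -0.956


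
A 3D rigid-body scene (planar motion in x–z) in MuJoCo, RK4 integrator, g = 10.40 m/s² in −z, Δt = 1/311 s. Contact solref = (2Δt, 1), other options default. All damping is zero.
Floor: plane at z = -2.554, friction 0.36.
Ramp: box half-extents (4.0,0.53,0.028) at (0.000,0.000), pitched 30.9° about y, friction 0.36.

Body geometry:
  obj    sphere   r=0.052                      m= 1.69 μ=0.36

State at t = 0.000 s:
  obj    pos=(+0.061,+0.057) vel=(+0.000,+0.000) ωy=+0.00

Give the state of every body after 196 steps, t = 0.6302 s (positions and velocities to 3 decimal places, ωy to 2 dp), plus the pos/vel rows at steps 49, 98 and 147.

State at t = 0.6302 s:
  obj    pos=(+0.711,-0.332) vel=(+2.063,-1.235) ωy=+46.23

Key-timestep trajectory:
   step    t(s)  obj.x    obj.z    obj.vx   obj.vz 
     49  0.1576   +0.102  +0.032  +0.516  -0.309
     98  0.3151   +0.223  -0.041  +1.032  -0.617
    147  0.4727   +0.427  -0.162  +1.547  -0.926


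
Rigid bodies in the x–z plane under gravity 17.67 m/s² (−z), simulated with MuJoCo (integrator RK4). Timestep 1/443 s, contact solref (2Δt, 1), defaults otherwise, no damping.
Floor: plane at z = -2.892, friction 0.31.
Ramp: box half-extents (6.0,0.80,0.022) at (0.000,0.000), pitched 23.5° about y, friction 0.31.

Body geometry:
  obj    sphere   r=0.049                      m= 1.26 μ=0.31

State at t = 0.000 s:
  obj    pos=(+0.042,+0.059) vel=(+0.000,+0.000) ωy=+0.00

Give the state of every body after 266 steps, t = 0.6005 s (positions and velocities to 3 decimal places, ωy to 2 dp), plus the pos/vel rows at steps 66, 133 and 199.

State at t = 0.6005 s:
  obj    pos=(+0.874,-0.303) vel=(+2.771,-1.205) ωy=+61.66

Key-timestep trajectory:
   step    t(s)  obj.x    obj.z    obj.vx   obj.vz 
     66  0.1490   +0.093  +0.037  +0.688  -0.299
    133  0.3002   +0.250  -0.031  +1.386  -0.603
    199  0.4492   +0.508  -0.143  +2.073  -0.902


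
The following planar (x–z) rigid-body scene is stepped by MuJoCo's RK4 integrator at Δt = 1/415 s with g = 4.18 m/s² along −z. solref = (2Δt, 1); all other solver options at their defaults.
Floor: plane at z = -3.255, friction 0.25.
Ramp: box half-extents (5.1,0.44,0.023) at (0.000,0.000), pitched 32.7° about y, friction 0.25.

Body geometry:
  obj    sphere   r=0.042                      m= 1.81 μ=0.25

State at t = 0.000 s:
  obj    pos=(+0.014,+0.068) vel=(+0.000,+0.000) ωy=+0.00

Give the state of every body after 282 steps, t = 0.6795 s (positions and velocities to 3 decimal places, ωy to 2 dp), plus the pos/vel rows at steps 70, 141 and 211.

State at t = 0.6795 s:
  obj    pos=(+0.328,-0.133) vel=(+0.922,-0.592) ωy=+26.09

Key-timestep trajectory:
   step    t(s)  obj.x    obj.z    obj.vx   obj.vz 
     70  0.1687   +0.033  +0.056  +0.229  -0.147
    141  0.3398   +0.092  +0.018  +0.461  -0.296
    211  0.5084   +0.190  -0.044  +0.690  -0.443


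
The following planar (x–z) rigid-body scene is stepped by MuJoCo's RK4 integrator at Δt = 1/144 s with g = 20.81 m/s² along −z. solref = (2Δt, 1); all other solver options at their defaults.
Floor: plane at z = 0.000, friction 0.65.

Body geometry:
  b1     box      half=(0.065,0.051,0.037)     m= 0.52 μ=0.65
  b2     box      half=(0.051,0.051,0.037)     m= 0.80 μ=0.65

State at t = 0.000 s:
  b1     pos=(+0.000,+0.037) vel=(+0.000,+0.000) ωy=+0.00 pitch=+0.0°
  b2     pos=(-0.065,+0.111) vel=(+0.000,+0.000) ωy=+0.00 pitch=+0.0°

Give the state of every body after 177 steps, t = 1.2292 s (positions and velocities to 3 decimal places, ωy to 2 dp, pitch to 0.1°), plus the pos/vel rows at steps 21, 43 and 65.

State at t = 1.2292 s:
  b1     pos=(+0.000,+0.037) vel=(+0.000,+0.000) ωy=+0.00 pitch=+0.0°
  b2     pos=(-0.114,+0.051) vel=(+0.000,+0.000) ωy=+0.00 pitch=-90.0°

Key-timestep trajectory:
   step    t(s)  b1.x    b1.z    b1.vx   b1.vz   b2.x    b2.z    b2.vx   b2.vz 
     21  0.1458   +0.000  +0.037  +0.000  +0.000   -0.066  +0.111  -0.023  -0.001
     43  0.2986   +0.000  +0.037  +0.001  +0.000   -0.082  +0.107  -0.267  -0.139
     65  0.4514   +0.000  +0.037  +0.000  +0.000   -0.120  +0.053  +0.140  -0.027


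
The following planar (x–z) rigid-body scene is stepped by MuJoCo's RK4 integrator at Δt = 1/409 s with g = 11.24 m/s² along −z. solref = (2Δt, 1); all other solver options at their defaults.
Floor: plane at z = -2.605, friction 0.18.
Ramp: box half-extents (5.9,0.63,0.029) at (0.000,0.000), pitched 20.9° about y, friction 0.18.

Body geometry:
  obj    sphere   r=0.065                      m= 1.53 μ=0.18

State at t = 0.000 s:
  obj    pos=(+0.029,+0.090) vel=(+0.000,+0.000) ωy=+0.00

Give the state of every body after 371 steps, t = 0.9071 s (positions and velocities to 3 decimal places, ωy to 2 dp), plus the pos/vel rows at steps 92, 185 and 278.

State at t = 0.9071 s:
  obj    pos=(+1.130,-0.331) vel=(+2.427,-0.927) ωy=+39.96

Key-timestep trajectory:
   step    t(s)  obj.x    obj.z    obj.vx   obj.vz 
     92  0.2249   +0.097  +0.064  +0.602  -0.230
    185  0.4523   +0.303  -0.015  +1.210  -0.462
    278  0.6797   +0.647  -0.146  +1.819  -0.695


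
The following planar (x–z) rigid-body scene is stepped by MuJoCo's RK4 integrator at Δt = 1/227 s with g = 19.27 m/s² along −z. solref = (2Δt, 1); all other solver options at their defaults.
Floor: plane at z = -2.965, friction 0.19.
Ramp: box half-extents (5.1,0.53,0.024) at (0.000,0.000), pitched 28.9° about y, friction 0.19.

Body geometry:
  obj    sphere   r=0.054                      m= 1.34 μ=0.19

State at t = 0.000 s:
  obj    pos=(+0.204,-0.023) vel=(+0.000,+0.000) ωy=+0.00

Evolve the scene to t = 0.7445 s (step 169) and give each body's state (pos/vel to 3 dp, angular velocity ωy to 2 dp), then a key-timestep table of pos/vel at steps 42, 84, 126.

State at t = 0.7445 s:
  obj    pos=(+1.818,-0.915) vel=(+4.336,-2.394) ωy=+91.68

Key-timestep trajectory:
   step    t(s)  obj.x    obj.z    obj.vx   obj.vz 
     42  0.1850   +0.304  -0.079  +1.078  -0.595
     84  0.3700   +0.603  -0.244  +2.155  -1.190
    126  0.5551   +1.101  -0.519  +3.233  -1.785


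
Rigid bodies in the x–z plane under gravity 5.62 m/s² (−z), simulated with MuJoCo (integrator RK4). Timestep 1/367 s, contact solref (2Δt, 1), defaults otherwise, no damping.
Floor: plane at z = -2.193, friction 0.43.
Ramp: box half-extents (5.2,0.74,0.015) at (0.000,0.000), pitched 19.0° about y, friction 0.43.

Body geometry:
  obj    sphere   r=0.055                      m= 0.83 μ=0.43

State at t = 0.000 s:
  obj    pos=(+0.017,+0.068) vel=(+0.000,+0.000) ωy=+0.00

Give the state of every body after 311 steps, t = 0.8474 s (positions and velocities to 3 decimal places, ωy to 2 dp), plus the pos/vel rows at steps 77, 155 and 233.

State at t = 0.8474 s:
  obj    pos=(+0.461,-0.085) vel=(+1.047,-0.361) ωy=+20.13

Key-timestep trajectory:
   step    t(s)  obj.x    obj.z    obj.vx   obj.vz 
     77  0.2098   +0.044  +0.059  +0.259  -0.089
    155  0.4223   +0.127  +0.030  +0.522  -0.180
    233  0.6349   +0.266  -0.018  +0.785  -0.270


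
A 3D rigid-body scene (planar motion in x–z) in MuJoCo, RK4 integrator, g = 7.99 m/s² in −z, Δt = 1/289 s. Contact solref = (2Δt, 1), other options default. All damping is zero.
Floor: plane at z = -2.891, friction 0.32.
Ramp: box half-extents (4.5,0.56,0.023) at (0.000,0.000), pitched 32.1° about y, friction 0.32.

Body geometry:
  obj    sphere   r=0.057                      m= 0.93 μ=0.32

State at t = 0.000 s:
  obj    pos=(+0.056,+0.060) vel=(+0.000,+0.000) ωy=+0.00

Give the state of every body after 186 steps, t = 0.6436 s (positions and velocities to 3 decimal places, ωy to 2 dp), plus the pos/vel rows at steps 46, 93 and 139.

State at t = 0.6436 s:
  obj    pos=(+0.588,-0.274) vel=(+1.654,-1.037) ωy=+34.24

Key-timestep trajectory:
   step    t(s)  obj.x    obj.z    obj.vx   obj.vz 
     46  0.1592   +0.088  +0.039  +0.409  -0.257
     93  0.3218   +0.189  -0.024  +0.827  -0.519
    139  0.4810   +0.353  -0.127  +1.236  -0.775


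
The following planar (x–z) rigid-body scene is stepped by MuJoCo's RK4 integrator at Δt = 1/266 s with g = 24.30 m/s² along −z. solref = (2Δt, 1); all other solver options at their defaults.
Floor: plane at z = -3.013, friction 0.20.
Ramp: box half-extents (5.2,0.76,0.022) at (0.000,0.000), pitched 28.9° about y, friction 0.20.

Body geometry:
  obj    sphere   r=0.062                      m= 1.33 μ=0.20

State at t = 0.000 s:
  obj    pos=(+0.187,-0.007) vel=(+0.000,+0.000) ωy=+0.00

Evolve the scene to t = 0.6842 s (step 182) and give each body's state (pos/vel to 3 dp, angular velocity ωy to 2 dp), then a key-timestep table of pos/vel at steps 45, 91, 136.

State at t = 0.6842 s:
  obj    pos=(+1.906,-0.956) vel=(+5.025,-2.774) ωy=+92.54

Key-timestep trajectory:
   step    t(s)  obj.x    obj.z    obj.vx   obj.vz 
     45  0.1692   +0.292  -0.065  +1.243  -0.686
     91  0.3421   +0.617  -0.245  +2.513  -1.387
    136  0.5113   +1.147  -0.537  +3.755  -2.073


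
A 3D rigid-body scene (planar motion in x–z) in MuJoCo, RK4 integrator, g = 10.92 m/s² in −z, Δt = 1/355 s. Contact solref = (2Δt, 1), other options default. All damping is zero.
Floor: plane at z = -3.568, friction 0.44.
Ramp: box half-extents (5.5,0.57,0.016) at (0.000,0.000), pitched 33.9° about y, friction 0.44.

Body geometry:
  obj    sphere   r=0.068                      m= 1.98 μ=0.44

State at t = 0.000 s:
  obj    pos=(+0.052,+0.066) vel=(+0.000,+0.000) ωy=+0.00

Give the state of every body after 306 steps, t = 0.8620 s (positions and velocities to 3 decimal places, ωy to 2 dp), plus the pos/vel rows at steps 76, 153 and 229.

State at t = 0.8620 s:
  obj    pos=(+1.394,-0.835) vel=(+3.113,-2.092) ωy=+55.14

Key-timestep trajectory:
   step    t(s)  obj.x    obj.z    obj.vx   obj.vz 
     76  0.2141   +0.135  +0.011  +0.773  -0.520
    153  0.4310   +0.388  -0.159  +1.556  -1.046
    229  0.6451   +0.803  -0.439  +2.329  -1.565


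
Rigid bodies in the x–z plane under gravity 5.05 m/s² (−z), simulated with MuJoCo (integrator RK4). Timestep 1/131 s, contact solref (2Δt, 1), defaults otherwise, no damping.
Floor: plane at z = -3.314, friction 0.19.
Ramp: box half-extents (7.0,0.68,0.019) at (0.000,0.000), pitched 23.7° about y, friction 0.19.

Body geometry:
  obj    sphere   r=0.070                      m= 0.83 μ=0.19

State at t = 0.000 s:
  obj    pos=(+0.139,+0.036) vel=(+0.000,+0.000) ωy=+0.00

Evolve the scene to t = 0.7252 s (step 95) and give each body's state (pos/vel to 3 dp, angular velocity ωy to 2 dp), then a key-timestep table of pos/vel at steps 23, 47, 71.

State at t = 0.7252 s:
  obj    pos=(+0.488,-0.117) vel=(+0.963,-0.423) ωy=+15.01

Key-timestep trajectory:
   step    t(s)  obj.x    obj.z    obj.vx   obj.vz 
     23  0.1756   +0.160  +0.027  +0.233  -0.102
     47  0.3588   +0.225  -0.001  +0.476  -0.209
     71  0.5420   +0.334  -0.049  +0.720  -0.316


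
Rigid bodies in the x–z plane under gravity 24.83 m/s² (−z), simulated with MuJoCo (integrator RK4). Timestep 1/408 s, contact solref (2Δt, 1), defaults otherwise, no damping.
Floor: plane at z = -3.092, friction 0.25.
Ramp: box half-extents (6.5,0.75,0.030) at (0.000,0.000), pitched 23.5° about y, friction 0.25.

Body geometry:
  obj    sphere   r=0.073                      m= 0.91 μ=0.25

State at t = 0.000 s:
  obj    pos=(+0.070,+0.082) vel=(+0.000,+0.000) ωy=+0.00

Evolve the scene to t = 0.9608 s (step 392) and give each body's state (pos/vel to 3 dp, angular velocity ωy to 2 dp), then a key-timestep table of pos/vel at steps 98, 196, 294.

State at t = 0.9608 s:
  obj    pos=(+3.064,-1.220) vel=(+6.231,-2.709) ωy=+93.07

Key-timestep trajectory:
   step    t(s)  obj.x    obj.z    obj.vx   obj.vz 
     98  0.2402   +0.257  +0.001  +1.558  -0.677
    196  0.4804   +0.818  -0.244  +3.116  -1.355
    294  0.7206   +1.754  -0.650  +4.674  -2.032


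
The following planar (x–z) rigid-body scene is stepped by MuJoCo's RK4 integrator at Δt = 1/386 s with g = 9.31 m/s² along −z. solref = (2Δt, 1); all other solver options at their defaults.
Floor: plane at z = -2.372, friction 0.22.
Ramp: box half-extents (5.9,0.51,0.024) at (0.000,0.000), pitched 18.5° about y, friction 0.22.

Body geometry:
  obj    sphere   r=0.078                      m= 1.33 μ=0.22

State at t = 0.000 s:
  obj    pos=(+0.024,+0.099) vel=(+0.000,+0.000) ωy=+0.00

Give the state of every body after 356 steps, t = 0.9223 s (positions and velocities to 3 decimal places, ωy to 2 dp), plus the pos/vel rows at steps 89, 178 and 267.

State at t = 0.9223 s:
  obj    pos=(+0.875,-0.185) vel=(+1.846,-0.618) ωy=+24.95

Key-timestep trajectory:
   step    t(s)  obj.x    obj.z    obj.vx   obj.vz 
     89  0.2306   +0.077  +0.082  +0.461  -0.154
    178  0.4611   +0.237  +0.028  +0.923  -0.309
    267  0.6917   +0.503  -0.061  +1.384  -0.463


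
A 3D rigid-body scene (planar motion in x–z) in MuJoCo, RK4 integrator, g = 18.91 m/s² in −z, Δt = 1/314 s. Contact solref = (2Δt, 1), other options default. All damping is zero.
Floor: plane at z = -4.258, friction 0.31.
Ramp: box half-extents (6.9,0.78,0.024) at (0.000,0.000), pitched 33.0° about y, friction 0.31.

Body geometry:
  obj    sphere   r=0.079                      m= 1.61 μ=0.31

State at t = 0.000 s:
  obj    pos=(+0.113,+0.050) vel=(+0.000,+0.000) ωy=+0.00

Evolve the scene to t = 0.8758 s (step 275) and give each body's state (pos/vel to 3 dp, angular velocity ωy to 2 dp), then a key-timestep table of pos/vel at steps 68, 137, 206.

State at t = 0.8758 s:
  obj    pos=(+2.479,-1.487) vel=(+5.404,-3.509) ωy=+81.54

Key-timestep trajectory:
   step    t(s)  obj.x    obj.z    obj.vx   obj.vz 
     68  0.2166   +0.258  -0.044  +1.336  -0.868
    137  0.4363   +0.700  -0.332  +2.692  -1.748
    206  0.6561   +1.441  -0.813  +4.048  -2.629


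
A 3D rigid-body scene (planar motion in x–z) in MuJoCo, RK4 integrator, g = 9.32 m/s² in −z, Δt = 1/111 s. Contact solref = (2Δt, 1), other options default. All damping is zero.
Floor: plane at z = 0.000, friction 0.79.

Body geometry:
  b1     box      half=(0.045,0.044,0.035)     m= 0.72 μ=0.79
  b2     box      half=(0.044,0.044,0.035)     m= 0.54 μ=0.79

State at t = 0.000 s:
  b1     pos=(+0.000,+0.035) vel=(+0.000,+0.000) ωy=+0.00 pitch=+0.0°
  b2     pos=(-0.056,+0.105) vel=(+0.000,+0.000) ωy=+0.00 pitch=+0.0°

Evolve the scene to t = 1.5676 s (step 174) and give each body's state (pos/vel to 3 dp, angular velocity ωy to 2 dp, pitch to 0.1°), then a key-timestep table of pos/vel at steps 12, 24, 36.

State at t = 1.5676 s:
  b1     pos=(+0.000,+0.035) vel=(+0.000,+0.000) ωy=+0.00 pitch=+0.0°
  b2     pos=(-0.098,+0.044) vel=(+0.000,+0.000) ωy=+0.00 pitch=-90.0°

Key-timestep trajectory:
   step    t(s)  b1.x    b1.z    b1.vx   b1.vz   b2.x    b2.z    b2.vx   b2.vz 
     12  0.1081   +0.000  +0.035  +0.001  +0.001   -0.065  +0.100  -0.174  -0.144
     24  0.2162   +0.000  +0.035  +0.000  +0.000   -0.090  +0.056  -0.244  -0.842
     36  0.3243   +0.000  +0.035  +0.000  +0.000   -0.098  +0.043  +0.060  -0.015


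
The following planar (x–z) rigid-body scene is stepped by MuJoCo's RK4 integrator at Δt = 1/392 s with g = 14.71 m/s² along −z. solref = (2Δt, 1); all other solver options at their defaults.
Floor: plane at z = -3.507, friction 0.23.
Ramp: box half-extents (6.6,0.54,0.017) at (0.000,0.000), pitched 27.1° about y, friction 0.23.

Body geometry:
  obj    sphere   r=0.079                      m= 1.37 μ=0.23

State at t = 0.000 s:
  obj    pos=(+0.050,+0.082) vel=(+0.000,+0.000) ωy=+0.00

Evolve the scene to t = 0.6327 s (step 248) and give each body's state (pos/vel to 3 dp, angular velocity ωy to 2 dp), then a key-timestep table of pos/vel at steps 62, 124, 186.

State at t = 0.6327 s:
  obj    pos=(+0.903,-0.354) vel=(+2.696,-1.380) ωy=+38.32

Key-timestep trajectory:
   step    t(s)  obj.x    obj.z    obj.vx   obj.vz 
     62  0.1582   +0.103  +0.055  +0.674  -0.345
    124  0.3163   +0.263  -0.027  +1.348  -0.690
    186  0.4745   +0.530  -0.163  +2.022  -1.035


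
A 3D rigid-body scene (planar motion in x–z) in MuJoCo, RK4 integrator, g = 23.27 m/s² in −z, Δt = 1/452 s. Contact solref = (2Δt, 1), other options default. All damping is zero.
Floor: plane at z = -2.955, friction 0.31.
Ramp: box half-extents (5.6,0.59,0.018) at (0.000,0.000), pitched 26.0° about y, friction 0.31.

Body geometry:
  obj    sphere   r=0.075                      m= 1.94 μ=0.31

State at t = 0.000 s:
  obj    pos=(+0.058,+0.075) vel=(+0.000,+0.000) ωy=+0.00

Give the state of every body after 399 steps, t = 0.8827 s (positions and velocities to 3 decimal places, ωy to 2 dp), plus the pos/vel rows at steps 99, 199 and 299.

State at t = 0.8827 s:
  obj    pos=(+2.610,-1.169) vel=(+5.781,-2.820) ωy=+85.75

Key-timestep trajectory:
   step    t(s)  obj.x    obj.z    obj.vx   obj.vz 
     99  0.2190   +0.215  -0.001  +1.435  -0.700
    199  0.4403   +0.693  -0.234  +2.883  -1.406
    299  0.6615   +1.491  -0.624  +4.332  -2.113
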